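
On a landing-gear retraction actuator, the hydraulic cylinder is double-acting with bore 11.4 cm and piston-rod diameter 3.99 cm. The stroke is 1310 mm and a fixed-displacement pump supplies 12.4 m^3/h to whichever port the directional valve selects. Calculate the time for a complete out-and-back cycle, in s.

Cap-side area A_cap = π/4 × (11.4 cm)² = 102.1 cm^2
Rod-side annular area A_ann = π/4 × (11.4² − 3.99²) = 89.57 cm^2
t_ext = A_cap·L/Q = 3.882 s
t_ret = A_ann·L/Q = 3.406 s
t_cycle = t_ext + t_ret

t ≈ 7.29 s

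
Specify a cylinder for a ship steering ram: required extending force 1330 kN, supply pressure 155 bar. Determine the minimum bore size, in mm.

Extension force acts on the full piston face: F = P × (π/4)D².
D = √(4F / (πP)) = √(4 × 1330 kN / (π × 155 bar))

D ≈ 331 mm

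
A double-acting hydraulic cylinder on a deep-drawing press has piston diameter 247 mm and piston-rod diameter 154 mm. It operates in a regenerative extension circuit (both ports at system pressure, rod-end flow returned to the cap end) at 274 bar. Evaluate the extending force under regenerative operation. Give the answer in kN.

With equal pressure on both faces, forces on the annular region cancel; the net push is pressure × rod cross-section.
Rod cross-section A_rod = π/4 × (154 mm)² = 18630 mm^2
F = P × A_rod

F ≈ 510 kN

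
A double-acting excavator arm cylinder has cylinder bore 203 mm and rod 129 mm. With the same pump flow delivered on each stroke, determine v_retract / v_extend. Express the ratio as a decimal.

Cap-side area A_cap = π/4 × (203 mm)² = 32370 mm^2
Rod-side annular area A_ann = π/4 × (203² − 129²) = 19300 mm^2
For equal Q, v ∝ 1/A, so v_ret/v_ext = A_cap/A_ann.

v_ret/v_ext ≈ 1.68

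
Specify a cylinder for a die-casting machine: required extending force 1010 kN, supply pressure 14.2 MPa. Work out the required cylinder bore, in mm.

Extension force acts on the full piston face: F = P × (π/4)D².
D = √(4F / (πP)) = √(4 × 1010 kN / (π × 14.2 MPa))

D ≈ 301 mm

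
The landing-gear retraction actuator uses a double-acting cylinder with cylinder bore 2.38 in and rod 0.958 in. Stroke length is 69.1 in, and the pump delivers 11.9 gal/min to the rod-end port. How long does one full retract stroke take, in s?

t ≈ 5.62 s

Rod-side annular area A_ann = π/4 × (2.38² − 0.958²) = 3.728 in^2
Swept volume V = A × L; t = V / Q = A·L / Q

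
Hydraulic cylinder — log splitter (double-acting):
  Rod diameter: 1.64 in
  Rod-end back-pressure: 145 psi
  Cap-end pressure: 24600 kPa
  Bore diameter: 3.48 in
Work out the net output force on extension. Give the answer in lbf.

Cap-side area A_cap = π/4 × (3.48 in)² = 9.511 in^2
Rod-side annular area A_ann = π/4 × (3.48² − 1.64²) = 7.399 in^2
Net thrust = P_cap·A_cap − P_rod·A_ann = 33940 lbf − 1073 lbf

F ≈ 32900 lbf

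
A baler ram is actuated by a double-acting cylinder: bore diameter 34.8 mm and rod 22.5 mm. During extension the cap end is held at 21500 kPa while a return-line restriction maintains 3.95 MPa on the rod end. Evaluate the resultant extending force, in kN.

Cap-side area A_cap = π/4 × (34.8 mm)² = 951.1 mm^2
Rod-side annular area A_ann = π/4 × (34.8² − 22.5²) = 553.5 mm^2
Net thrust = P_cap·A_cap − P_rod·A_ann = 20.45 kN − 2.186 kN

F ≈ 18.3 kN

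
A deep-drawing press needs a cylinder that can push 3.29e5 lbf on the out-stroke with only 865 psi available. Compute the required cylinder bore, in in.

Extension force acts on the full piston face: F = P × (π/4)D².
D = √(4F / (πP)) = √(4 × 3.29e5 lbf / (π × 865 psi))

D ≈ 22.0 in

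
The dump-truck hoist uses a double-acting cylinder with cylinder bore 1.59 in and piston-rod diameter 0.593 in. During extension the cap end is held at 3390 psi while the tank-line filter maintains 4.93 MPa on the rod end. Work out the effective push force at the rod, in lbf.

Cap-side area A_cap = π/4 × (1.59 in)² = 1.986 in^2
Rod-side annular area A_ann = π/4 × (1.59² − 0.593²) = 1.709 in^2
Net thrust = P_cap·A_cap − P_rod·A_ann = 6731 lbf − 1222 lbf

F ≈ 5510 lbf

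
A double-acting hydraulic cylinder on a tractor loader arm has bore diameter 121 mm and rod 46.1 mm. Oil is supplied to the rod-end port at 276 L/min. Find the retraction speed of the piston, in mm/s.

Rod-side annular area A_ann = π/4 × (121² − 46.1²) = 9830 mm^2
Flow into the rod-end port fills the annular volume.
v = Q / A

v ≈ 468 mm/s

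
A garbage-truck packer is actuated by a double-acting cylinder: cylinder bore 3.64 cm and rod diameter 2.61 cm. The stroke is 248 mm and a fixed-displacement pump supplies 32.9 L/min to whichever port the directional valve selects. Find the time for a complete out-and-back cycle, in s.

Cap-side area A_cap = π/4 × (3.64 cm)² = 10.41 cm^2
Rod-side annular area A_ann = π/4 × (3.64² − 2.61²) = 5.056 cm^2
t_ext = A_cap·L/Q = 0.4707 s
t_ret = A_ann·L/Q = 0.2287 s
t_cycle = t_ext + t_ret

t ≈ 0.699 s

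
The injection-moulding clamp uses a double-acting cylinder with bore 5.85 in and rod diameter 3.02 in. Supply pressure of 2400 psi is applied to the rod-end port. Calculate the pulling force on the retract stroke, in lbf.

F ≈ 47300 lbf

Rod-side annular area A_ann = π/4 × (5.85² − 3.02²) = 19.72 in^2
On retraction the pressure acts on the annular area (bore minus rod).
F = P × A_ann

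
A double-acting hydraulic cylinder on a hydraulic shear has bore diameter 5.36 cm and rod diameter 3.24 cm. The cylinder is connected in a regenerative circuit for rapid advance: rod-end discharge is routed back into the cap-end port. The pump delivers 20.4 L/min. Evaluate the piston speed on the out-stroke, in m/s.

v ≈ 0.412 m/s

In regeneration the rod-end outflow joins the pump flow into the cap end, so the net volume the pump must supply per unit advance equals the rod cross-section area.
Rod cross-section A_rod = π/4 × (3.24 cm)² = 8.245 cm^2
v = Q_pump / A_rod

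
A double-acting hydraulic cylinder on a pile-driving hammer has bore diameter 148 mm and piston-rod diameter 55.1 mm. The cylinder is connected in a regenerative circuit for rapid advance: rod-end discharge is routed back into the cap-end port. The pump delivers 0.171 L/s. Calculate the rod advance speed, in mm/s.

v ≈ 71.7 mm/s

In regeneration the rod-end outflow joins the pump flow into the cap end, so the net volume the pump must supply per unit advance equals the rod cross-section area.
Rod cross-section A_rod = π/4 × (55.1 mm)² = 2384 mm^2
v = Q_pump / A_rod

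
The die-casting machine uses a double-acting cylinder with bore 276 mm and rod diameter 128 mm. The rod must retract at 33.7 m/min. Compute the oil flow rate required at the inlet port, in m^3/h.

Q ≈ 95.0 m^3/h

Rod-side annular area A_ann = π/4 × (276² − 128²) = 46960 mm^2
Q = A × v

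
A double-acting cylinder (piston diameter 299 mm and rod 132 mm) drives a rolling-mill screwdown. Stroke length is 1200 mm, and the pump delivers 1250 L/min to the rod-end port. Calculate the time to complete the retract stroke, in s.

t ≈ 3.26 s

Rod-side annular area A_ann = π/4 × (299² − 132²) = 56530 mm^2
Swept volume V = A × L; t = V / Q = A·L / Q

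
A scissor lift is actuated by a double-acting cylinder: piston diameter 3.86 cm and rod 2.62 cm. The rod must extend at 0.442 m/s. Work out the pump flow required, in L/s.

Q ≈ 0.517 L/s

Cap-side area A_cap = π/4 × (3.86 cm)² = 11.70 cm^2
Q = A × v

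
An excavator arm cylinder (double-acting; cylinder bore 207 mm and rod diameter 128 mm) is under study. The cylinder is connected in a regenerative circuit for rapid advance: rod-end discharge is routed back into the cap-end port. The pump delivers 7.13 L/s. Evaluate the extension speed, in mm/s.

v ≈ 554 mm/s

In regeneration the rod-end outflow joins the pump flow into the cap end, so the net volume the pump must supply per unit advance equals the rod cross-section area.
Rod cross-section A_rod = π/4 × (128 mm)² = 12870 mm^2
v = Q_pump / A_rod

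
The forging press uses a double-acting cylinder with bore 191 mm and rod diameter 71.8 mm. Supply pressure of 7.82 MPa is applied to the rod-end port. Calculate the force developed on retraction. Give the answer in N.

F ≈ 1.92e5 N

Rod-side annular area A_ann = π/4 × (191² − 71.8²) = 24600 mm^2
On retraction the pressure acts on the annular area (bore minus rod).
F = P × A_ann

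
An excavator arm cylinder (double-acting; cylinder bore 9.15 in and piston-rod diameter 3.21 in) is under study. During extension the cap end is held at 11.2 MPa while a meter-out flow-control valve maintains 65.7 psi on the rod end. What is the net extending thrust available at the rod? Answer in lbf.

Cap-side area A_cap = π/4 × (9.15 in)² = 65.76 in^2
Rod-side annular area A_ann = π/4 × (9.15² − 3.21²) = 57.66 in^2
Net thrust = P_cap·A_cap − P_rod·A_ann = 1.068e5 lbf − 3788 lbf

F ≈ 1.03e5 lbf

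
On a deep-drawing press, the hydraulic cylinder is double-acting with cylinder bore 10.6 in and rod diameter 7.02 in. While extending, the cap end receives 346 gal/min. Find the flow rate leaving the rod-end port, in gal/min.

Q_out ≈ 194 gal/min

Cap-side area A_cap = π/4 × (10.6 in)² = 88.25 in^2
Rod-side annular area A_ann = π/4 × (10.6² − 7.02²) = 49.54 in^2
Piston speed v = Q_in/A_cap; rod-end outflow Q_out = v × A_ann = Q_in × A_ann/A_cap.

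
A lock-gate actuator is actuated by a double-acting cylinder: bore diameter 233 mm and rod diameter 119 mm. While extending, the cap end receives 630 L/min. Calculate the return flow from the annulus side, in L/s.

Cap-side area A_cap = π/4 × (233 mm)² = 42640 mm^2
Rod-side annular area A_ann = π/4 × (233² − 119²) = 31520 mm^2
Piston speed v = Q_in/A_cap; rod-end outflow Q_out = v × A_ann = Q_in × A_ann/A_cap.

Q_out ≈ 7.76 L/s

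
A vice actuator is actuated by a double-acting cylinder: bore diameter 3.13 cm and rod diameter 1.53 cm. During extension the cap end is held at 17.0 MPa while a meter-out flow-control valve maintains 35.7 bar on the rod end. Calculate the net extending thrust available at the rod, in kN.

Cap-side area A_cap = π/4 × (3.13 cm)² = 7.694 cm^2
Rod-side annular area A_ann = π/4 × (3.13² − 1.53²) = 5.856 cm^2
Net thrust = P_cap·A_cap − P_rod·A_ann = 13.08 kN − 2.091 kN

F ≈ 11.0 kN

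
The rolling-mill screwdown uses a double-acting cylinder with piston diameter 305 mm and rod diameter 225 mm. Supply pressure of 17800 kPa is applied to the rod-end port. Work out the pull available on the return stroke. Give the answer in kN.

Rod-side annular area A_ann = π/4 × (305² − 225²) = 33300 mm^2
On retraction the pressure acts on the annular area (bore minus rod).
F = P × A_ann

F ≈ 593 kN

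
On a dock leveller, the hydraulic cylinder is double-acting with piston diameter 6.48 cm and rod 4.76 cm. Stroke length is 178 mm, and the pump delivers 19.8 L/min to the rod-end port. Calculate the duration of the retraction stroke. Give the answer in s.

Rod-side annular area A_ann = π/4 × (6.48² − 4.76²) = 15.18 cm^2
Swept volume V = A × L; t = V / Q = A·L / Q

t ≈ 0.819 s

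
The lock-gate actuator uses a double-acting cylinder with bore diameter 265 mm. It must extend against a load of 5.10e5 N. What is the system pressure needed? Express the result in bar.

P ≈ 92.5 bar

Cap-side area A_cap = π/4 × (265 mm)² = 55150 mm^2
P = F / A = 5.10e5 N / A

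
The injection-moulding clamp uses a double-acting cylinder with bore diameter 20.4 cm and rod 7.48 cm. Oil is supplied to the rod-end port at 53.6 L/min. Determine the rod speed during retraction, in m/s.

v ≈ 0.0316 m/s

Rod-side annular area A_ann = π/4 × (20.4² − 7.48²) = 282.9 cm^2
Flow into the rod-end port fills the annular volume.
v = Q / A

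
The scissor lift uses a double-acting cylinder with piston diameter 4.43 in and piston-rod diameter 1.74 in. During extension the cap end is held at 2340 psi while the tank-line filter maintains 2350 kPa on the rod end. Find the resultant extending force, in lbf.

F ≈ 31600 lbf

Cap-side area A_cap = π/4 × (4.43 in)² = 15.41 in^2
Rod-side annular area A_ann = π/4 × (4.43² − 1.74²) = 13.04 in^2
Net thrust = P_cap·A_cap − P_rod·A_ann = 36070 lbf − 4443 lbf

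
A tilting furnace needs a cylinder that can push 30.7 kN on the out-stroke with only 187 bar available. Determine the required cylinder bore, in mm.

D ≈ 45.7 mm

Extension force acts on the full piston face: F = P × (π/4)D².
D = √(4F / (πP)) = √(4 × 30.7 kN / (π × 187 bar))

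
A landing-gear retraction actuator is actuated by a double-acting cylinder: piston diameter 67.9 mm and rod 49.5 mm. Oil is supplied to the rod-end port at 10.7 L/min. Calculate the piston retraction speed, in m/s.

v ≈ 0.105 m/s

Rod-side annular area A_ann = π/4 × (67.9² − 49.5²) = 1697 mm^2
Flow into the rod-end port fills the annular volume.
v = Q / A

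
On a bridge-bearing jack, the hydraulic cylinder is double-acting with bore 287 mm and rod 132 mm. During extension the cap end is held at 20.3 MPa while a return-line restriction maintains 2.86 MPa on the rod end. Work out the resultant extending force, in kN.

F ≈ 1170 kN

Cap-side area A_cap = π/4 × (287 mm)² = 64690 mm^2
Rod-side annular area A_ann = π/4 × (287² − 132²) = 51010 mm^2
Net thrust = P_cap·A_cap − P_rod·A_ann = 1313 kN − 145.9 kN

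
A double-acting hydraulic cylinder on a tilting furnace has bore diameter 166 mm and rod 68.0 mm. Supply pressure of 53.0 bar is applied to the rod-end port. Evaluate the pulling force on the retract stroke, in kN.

Rod-side annular area A_ann = π/4 × (166² − 68.0²) = 18010 mm^2
On retraction the pressure acts on the annular area (bore minus rod).
F = P × A_ann

F ≈ 95.5 kN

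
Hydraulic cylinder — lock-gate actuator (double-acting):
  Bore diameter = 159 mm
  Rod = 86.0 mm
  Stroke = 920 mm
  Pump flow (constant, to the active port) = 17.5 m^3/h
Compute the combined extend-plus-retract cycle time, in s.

t ≈ 6.42 s

Cap-side area A_cap = π/4 × (159 mm)² = 19860 mm^2
Rod-side annular area A_ann = π/4 × (159² − 86.0²) = 14050 mm^2
t_ext = A_cap·L/Q = 3.758 s
t_ret = A_ann·L/Q = 2.658 s
t_cycle = t_ext + t_ret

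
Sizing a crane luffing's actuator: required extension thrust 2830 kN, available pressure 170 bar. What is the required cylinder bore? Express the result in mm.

Extension force acts on the full piston face: F = P × (π/4)D².
D = √(4F / (πP)) = √(4 × 2830 kN / (π × 170 bar))

D ≈ 460 mm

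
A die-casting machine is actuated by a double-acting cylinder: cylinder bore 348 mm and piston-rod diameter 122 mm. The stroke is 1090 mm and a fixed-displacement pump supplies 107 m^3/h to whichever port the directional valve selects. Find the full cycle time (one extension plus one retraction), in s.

t ≈ 6.55 s

Cap-side area A_cap = π/4 × (348 mm)² = 95110 mm^2
Rod-side annular area A_ann = π/4 × (348² − 122²) = 83420 mm^2
t_ext = A_cap·L/Q = 3.488 s
t_ret = A_ann·L/Q = 3.059 s
t_cycle = t_ext + t_ret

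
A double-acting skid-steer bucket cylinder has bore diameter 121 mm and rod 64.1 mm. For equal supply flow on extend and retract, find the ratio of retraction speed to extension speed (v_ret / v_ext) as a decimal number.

Cap-side area A_cap = π/4 × (121 mm)² = 11500 mm^2
Rod-side annular area A_ann = π/4 × (121² − 64.1²) = 8272 mm^2
For equal Q, v ∝ 1/A, so v_ret/v_ext = A_cap/A_ann.

v_ret/v_ext ≈ 1.39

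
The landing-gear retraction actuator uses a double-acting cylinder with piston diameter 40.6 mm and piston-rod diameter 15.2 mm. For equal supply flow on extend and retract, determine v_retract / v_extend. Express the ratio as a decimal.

Cap-side area A_cap = π/4 × (40.6 mm)² = 1295 mm^2
Rod-side annular area A_ann = π/4 × (40.6² − 15.2²) = 1113 mm^2
For equal Q, v ∝ 1/A, so v_ret/v_ext = A_cap/A_ann.

v_ret/v_ext ≈ 1.16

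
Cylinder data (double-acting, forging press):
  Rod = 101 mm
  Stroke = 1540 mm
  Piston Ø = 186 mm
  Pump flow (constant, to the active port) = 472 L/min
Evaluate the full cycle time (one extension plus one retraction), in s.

t ≈ 9.07 s

Cap-side area A_cap = π/4 × (186 mm)² = 27170 mm^2
Rod-side annular area A_ann = π/4 × (186² − 101²) = 19160 mm^2
t_ext = A_cap·L/Q = 5.319 s
t_ret = A_ann·L/Q = 3.751 s
t_cycle = t_ext + t_ret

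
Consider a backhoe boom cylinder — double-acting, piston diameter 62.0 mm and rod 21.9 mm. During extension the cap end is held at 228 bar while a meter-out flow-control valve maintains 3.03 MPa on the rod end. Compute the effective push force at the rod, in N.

Cap-side area A_cap = π/4 × (62.0 mm)² = 3019 mm^2
Rod-side annular area A_ann = π/4 × (62.0² − 21.9²) = 2642 mm^2
Net thrust = P_cap·A_cap − P_rod·A_ann = 68830 N − 8006 N

F ≈ 60800 N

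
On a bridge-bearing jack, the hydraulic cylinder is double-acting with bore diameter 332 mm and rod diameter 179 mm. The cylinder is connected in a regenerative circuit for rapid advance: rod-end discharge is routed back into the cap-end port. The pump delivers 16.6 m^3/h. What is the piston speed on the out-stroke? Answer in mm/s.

In regeneration the rod-end outflow joins the pump flow into the cap end, so the net volume the pump must supply per unit advance equals the rod cross-section area.
Rod cross-section A_rod = π/4 × (179 mm)² = 25160 mm^2
v = Q_pump / A_rod

v ≈ 183 mm/s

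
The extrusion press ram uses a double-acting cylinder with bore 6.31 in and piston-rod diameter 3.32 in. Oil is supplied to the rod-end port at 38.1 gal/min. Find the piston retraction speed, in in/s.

v ≈ 6.49 in/s

Rod-side annular area A_ann = π/4 × (6.31² − 3.32²) = 22.61 in^2
Flow into the rod-end port fills the annular volume.
v = Q / A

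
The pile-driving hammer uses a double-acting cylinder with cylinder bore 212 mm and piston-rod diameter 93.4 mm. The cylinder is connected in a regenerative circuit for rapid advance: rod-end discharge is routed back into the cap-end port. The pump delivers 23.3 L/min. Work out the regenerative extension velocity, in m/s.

v ≈ 0.0567 m/s

In regeneration the rod-end outflow joins the pump flow into the cap end, so the net volume the pump must supply per unit advance equals the rod cross-section area.
Rod cross-section A_rod = π/4 × (93.4 mm)² = 6851 mm^2
v = Q_pump / A_rod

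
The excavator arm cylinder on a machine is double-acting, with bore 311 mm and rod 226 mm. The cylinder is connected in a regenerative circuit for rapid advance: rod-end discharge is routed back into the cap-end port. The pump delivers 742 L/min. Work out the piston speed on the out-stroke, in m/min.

In regeneration the rod-end outflow joins the pump flow into the cap end, so the net volume the pump must supply per unit advance equals the rod cross-section area.
Rod cross-section A_rod = π/4 × (226 mm)² = 40110 mm^2
v = Q_pump / A_rod

v ≈ 18.5 m/min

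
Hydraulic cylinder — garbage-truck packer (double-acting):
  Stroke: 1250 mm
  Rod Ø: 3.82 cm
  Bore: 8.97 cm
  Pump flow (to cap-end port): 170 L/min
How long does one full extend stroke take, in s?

t ≈ 2.79 s

Cap-side area A_cap = π/4 × (8.97 cm)² = 63.19 cm^2
Swept volume V = A × L; t = V / Q = A·L / Q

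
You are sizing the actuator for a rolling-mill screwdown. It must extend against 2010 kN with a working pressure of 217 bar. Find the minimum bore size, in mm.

D ≈ 343 mm

Extension force acts on the full piston face: F = P × (π/4)D².
D = √(4F / (πP)) = √(4 × 2010 kN / (π × 217 bar))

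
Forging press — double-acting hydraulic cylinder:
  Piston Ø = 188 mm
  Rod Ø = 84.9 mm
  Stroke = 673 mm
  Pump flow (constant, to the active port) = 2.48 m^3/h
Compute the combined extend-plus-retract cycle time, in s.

t ≈ 48.7 s

Cap-side area A_cap = π/4 × (188 mm)² = 27760 mm^2
Rod-side annular area A_ann = π/4 × (188² − 84.9²) = 22100 mm^2
t_ext = A_cap·L/Q = 27.12 s
t_ret = A_ann·L/Q = 21.59 s
t_cycle = t_ext + t_ret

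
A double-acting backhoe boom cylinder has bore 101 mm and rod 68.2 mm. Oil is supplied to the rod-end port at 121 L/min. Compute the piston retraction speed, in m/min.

Rod-side annular area A_ann = π/4 × (101² − 68.2²) = 4359 mm^2
Flow into the rod-end port fills the annular volume.
v = Q / A

v ≈ 27.8 m/min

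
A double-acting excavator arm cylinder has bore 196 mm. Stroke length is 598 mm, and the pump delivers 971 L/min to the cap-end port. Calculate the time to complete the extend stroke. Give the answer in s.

Cap-side area A_cap = π/4 × (196 mm)² = 30170 mm^2
Swept volume V = A × L; t = V / Q = A·L / Q

t ≈ 1.11 s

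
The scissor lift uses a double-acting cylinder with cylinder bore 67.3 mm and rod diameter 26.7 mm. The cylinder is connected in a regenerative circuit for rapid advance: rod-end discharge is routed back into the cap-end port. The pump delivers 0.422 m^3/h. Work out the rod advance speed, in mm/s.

In regeneration the rod-end outflow joins the pump flow into the cap end, so the net volume the pump must supply per unit advance equals the rod cross-section area.
Rod cross-section A_rod = π/4 × (26.7 mm)² = 559.9 mm^2
v = Q_pump / A_rod

v ≈ 209 mm/s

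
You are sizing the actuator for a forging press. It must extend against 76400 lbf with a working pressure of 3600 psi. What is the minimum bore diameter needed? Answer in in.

D ≈ 5.20 in

Extension force acts on the full piston face: F = P × (π/4)D².
D = √(4F / (πP)) = √(4 × 76400 lbf / (π × 3600 psi))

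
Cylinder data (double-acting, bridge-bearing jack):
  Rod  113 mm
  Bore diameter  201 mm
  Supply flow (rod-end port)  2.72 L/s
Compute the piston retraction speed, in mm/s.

v ≈ 125 mm/s

Rod-side annular area A_ann = π/4 × (201² − 113²) = 21700 mm^2
Flow into the rod-end port fills the annular volume.
v = Q / A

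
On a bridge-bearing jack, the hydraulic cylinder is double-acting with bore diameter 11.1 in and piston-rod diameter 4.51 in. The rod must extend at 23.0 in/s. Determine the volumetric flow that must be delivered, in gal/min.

Q ≈ 578 gal/min

Cap-side area A_cap = π/4 × (11.1 in)² = 96.77 in^2
Q = A × v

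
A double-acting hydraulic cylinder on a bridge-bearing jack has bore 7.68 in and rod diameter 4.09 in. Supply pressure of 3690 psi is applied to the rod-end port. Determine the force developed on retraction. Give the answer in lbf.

F ≈ 1.22e5 lbf

Rod-side annular area A_ann = π/4 × (7.68² − 4.09²) = 33.19 in^2
On retraction the pressure acts on the annular area (bore minus rod).
F = P × A_ann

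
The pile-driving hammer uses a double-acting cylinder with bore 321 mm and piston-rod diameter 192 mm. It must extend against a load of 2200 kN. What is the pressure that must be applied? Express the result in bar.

Cap-side area A_cap = π/4 × (321 mm)² = 80930 mm^2
P = F / A = 2200 kN / A

P ≈ 272 bar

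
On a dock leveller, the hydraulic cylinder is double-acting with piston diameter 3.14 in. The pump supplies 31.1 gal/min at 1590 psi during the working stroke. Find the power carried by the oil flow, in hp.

Hydraulic power = P × Q

W ≈ 28.8 hp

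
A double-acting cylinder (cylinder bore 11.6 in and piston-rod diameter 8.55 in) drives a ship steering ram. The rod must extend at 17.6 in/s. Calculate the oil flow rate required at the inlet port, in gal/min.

Q ≈ 483 gal/min

Cap-side area A_cap = π/4 × (11.6 in)² = 105.7 in^2
Q = A × v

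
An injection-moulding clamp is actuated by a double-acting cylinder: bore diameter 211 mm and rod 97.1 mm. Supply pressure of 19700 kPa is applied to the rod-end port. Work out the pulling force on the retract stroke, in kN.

F ≈ 543 kN

Rod-side annular area A_ann = π/4 × (211² − 97.1²) = 27560 mm^2
On retraction the pressure acts on the annular area (bore minus rod).
F = P × A_ann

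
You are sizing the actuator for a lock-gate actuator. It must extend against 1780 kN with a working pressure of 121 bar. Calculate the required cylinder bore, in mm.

D ≈ 433 mm

Extension force acts on the full piston face: F = P × (π/4)D².
D = √(4F / (πP)) = √(4 × 1780 kN / (π × 121 bar))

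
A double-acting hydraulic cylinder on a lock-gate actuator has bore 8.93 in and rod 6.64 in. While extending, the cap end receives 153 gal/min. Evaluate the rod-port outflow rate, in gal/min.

Q_out ≈ 68.4 gal/min

Cap-side area A_cap = π/4 × (8.93 in)² = 62.63 in^2
Rod-side annular area A_ann = π/4 × (8.93² − 6.64²) = 28.00 in^2
Piston speed v = Q_in/A_cap; rod-end outflow Q_out = v × A_ann = Q_in × A_ann/A_cap.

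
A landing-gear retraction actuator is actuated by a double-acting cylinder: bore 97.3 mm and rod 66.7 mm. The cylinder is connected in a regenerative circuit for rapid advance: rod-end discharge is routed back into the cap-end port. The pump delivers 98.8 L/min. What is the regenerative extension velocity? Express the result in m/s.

v ≈ 0.471 m/s

In regeneration the rod-end outflow joins the pump flow into the cap end, so the net volume the pump must supply per unit advance equals the rod cross-section area.
Rod cross-section A_rod = π/4 × (66.7 mm)² = 3494 mm^2
v = Q_pump / A_rod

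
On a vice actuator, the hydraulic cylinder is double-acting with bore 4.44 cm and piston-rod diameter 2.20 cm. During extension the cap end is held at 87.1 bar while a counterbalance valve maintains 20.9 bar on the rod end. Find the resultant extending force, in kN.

F ≈ 11.0 kN

Cap-side area A_cap = π/4 × (4.44 cm)² = 15.48 cm^2
Rod-side annular area A_ann = π/4 × (4.44² − 2.20²) = 11.68 cm^2
Net thrust = P_cap·A_cap − P_rod·A_ann = 13.49 kN − 2.441 kN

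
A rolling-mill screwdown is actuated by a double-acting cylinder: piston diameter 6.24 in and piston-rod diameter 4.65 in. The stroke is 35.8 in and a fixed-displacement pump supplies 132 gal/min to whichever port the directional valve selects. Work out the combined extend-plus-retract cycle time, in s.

Cap-side area A_cap = π/4 × (6.24 in)² = 30.58 in^2
Rod-side annular area A_ann = π/4 × (6.24² − 4.65²) = 13.60 in^2
t_ext = A_cap·L/Q = 2.154 s
t_ret = A_ann·L/Q = 0.9580 s
t_cycle = t_ext + t_ret

t ≈ 3.11 s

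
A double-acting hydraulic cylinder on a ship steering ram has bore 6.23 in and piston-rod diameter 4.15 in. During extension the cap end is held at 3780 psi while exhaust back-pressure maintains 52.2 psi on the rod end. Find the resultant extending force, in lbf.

Cap-side area A_cap = π/4 × (6.23 in)² = 30.48 in^2
Rod-side annular area A_ann = π/4 × (6.23² − 4.15²) = 16.96 in^2
Net thrust = P_cap·A_cap − P_rod·A_ann = 1.152e5 lbf − 885.2 lbf

F ≈ 1.14e5 lbf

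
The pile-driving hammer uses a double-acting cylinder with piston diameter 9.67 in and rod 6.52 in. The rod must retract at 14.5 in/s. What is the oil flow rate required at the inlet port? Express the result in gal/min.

Rod-side annular area A_ann = π/4 × (9.67² − 6.52²) = 40.05 in^2
Q = A × v

Q ≈ 151 gal/min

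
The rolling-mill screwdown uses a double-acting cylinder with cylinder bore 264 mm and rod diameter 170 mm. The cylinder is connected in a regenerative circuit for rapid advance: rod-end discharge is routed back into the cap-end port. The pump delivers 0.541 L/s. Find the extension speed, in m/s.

In regeneration the rod-end outflow joins the pump flow into the cap end, so the net volume the pump must supply per unit advance equals the rod cross-section area.
Rod cross-section A_rod = π/4 × (170 mm)² = 22700 mm^2
v = Q_pump / A_rod

v ≈ 0.0238 m/s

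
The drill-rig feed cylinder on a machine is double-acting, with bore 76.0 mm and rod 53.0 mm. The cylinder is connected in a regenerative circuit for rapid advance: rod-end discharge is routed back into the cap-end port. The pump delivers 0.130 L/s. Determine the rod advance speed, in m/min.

v ≈ 3.54 m/min

In regeneration the rod-end outflow joins the pump flow into the cap end, so the net volume the pump must supply per unit advance equals the rod cross-section area.
Rod cross-section A_rod = π/4 × (53.0 mm)² = 2206 mm^2
v = Q_pump / A_rod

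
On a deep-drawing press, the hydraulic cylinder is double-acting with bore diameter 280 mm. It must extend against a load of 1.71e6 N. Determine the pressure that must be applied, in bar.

P ≈ 278 bar

Cap-side area A_cap = π/4 × (280 mm)² = 61580 mm^2
P = F / A = 1.71e6 N / A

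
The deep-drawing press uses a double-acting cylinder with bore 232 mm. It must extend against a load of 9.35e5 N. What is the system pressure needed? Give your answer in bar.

P ≈ 221 bar

Cap-side area A_cap = π/4 × (232 mm)² = 42270 mm^2
P = F / A = 9.35e5 N / A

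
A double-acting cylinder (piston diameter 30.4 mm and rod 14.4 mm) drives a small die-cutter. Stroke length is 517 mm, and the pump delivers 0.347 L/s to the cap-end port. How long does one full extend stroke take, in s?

Cap-side area A_cap = π/4 × (30.4 mm)² = 725.8 mm^2
Swept volume V = A × L; t = V / Q = A·L / Q

t ≈ 1.08 s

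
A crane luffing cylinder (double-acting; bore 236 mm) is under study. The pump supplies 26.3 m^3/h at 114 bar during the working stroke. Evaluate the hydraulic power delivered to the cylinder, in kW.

Hydraulic power = P × Q

W ≈ 83.3 kW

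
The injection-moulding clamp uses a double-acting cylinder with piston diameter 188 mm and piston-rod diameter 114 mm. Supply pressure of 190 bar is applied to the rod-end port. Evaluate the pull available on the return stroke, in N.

Rod-side annular area A_ann = π/4 × (188² − 114²) = 17550 mm^2
On retraction the pressure acts on the annular area (bore minus rod).
F = P × A_ann

F ≈ 3.33e5 N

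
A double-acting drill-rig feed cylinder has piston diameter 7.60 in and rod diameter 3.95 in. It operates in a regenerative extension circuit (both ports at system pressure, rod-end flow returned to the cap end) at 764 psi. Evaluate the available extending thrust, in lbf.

F ≈ 9360 lbf

With equal pressure on both faces, forces on the annular region cancel; the net push is pressure × rod cross-section.
Rod cross-section A_rod = π/4 × (3.95 in)² = 12.25 in^2
F = P × A_rod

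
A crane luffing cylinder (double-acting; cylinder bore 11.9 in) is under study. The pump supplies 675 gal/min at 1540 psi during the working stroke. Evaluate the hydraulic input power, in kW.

W ≈ 452 kW

Hydraulic power = P × Q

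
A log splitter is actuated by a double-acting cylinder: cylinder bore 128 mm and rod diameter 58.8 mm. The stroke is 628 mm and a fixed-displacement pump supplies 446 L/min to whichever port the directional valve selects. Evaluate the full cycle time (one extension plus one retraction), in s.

Cap-side area A_cap = π/4 × (128 mm)² = 12870 mm^2
Rod-side annular area A_ann = π/4 × (128² − 58.8²) = 10150 mm^2
t_ext = A_cap·L/Q = 1.087 s
t_ret = A_ann·L/Q = 0.8577 s
t_cycle = t_ext + t_ret

t ≈ 1.94 s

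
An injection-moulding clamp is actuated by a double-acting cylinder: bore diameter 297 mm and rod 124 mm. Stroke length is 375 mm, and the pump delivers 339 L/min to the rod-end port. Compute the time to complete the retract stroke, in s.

t ≈ 3.80 s

Rod-side annular area A_ann = π/4 × (297² − 124²) = 57200 mm^2
Swept volume V = A × L; t = V / Q = A·L / Q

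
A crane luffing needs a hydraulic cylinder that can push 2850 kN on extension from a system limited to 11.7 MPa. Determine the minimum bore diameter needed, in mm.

D ≈ 557 mm

Extension force acts on the full piston face: F = P × (π/4)D².
D = √(4F / (πP)) = √(4 × 2850 kN / (π × 11.7 MPa))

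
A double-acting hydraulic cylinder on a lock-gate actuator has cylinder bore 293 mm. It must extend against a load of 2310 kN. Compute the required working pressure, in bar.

Cap-side area A_cap = π/4 × (293 mm)² = 67430 mm^2
P = F / A = 2310 kN / A

P ≈ 343 bar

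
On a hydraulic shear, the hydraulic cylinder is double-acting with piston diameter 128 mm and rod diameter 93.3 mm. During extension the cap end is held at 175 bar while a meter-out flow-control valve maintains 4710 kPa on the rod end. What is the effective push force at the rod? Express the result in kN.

F ≈ 197 kN

Cap-side area A_cap = π/4 × (128 mm)² = 12870 mm^2
Rod-side annular area A_ann = π/4 × (128² − 93.3²) = 6031 mm^2
Net thrust = P_cap·A_cap − P_rod·A_ann = 225.2 kN − 28.41 kN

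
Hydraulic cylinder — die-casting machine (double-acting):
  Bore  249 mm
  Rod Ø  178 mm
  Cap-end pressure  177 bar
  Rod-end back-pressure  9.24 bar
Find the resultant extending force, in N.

F ≈ 8.40e5 N

Cap-side area A_cap = π/4 × (249 mm)² = 48700 mm^2
Rod-side annular area A_ann = π/4 × (249² − 178²) = 23810 mm^2
Net thrust = P_cap·A_cap − P_rod·A_ann = 8.619e5 N − 22000 N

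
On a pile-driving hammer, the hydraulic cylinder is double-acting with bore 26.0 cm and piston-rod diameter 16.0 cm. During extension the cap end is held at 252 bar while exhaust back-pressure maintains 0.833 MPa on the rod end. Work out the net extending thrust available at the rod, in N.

Cap-side area A_cap = π/4 × (26.0 cm)² = 530.9 cm^2
Rod-side annular area A_ann = π/4 × (26.0² − 16.0²) = 329.9 cm^2
Net thrust = P_cap·A_cap − P_rod·A_ann = 1.338e6 N − 27480 N

F ≈ 1.31e6 N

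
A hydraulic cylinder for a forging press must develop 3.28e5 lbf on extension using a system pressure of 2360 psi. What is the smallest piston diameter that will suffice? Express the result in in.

Extension force acts on the full piston face: F = P × (π/4)D².
D = √(4F / (πP)) = √(4 × 3.28e5 lbf / (π × 2360 psi))

D ≈ 13.3 in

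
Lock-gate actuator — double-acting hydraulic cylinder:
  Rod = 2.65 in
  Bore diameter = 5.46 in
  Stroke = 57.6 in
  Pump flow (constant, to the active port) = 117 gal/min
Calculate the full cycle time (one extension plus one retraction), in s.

t ≈ 5.28 s

Cap-side area A_cap = π/4 × (5.46 in)² = 23.41 in^2
Rod-side annular area A_ann = π/4 × (5.46² − 2.65²) = 17.90 in^2
t_ext = A_cap·L/Q = 2.994 s
t_ret = A_ann·L/Q = 2.289 s
t_cycle = t_ext + t_ret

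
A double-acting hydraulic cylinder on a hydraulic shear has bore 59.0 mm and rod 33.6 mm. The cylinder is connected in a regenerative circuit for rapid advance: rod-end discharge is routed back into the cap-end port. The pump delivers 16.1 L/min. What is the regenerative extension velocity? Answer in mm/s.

In regeneration the rod-end outflow joins the pump flow into the cap end, so the net volume the pump must supply per unit advance equals the rod cross-section area.
Rod cross-section A_rod = π/4 × (33.6 mm)² = 886.7 mm^2
v = Q_pump / A_rod

v ≈ 303 mm/s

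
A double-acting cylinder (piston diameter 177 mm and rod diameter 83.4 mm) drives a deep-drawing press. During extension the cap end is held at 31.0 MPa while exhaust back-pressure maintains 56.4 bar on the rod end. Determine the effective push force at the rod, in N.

F ≈ 6.55e5 N

Cap-side area A_cap = π/4 × (177 mm)² = 24610 mm^2
Rod-side annular area A_ann = π/4 × (177² − 83.4²) = 19140 mm^2
Net thrust = P_cap·A_cap − P_rod·A_ann = 7.628e5 N − 1.080e5 N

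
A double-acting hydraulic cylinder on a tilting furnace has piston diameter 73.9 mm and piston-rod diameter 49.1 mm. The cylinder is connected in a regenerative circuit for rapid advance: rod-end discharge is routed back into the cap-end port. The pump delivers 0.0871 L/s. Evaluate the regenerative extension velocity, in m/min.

v ≈ 2.76 m/min

In regeneration the rod-end outflow joins the pump flow into the cap end, so the net volume the pump must supply per unit advance equals the rod cross-section area.
Rod cross-section A_rod = π/4 × (49.1 mm)² = 1893 mm^2
v = Q_pump / A_rod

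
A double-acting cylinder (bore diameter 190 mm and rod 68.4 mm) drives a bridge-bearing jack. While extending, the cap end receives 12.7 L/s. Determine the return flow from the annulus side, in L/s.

Q_out ≈ 11.1 L/s

Cap-side area A_cap = π/4 × (190 mm)² = 28350 mm^2
Rod-side annular area A_ann = π/4 × (190² − 68.4²) = 24680 mm^2
Piston speed v = Q_in/A_cap; rod-end outflow Q_out = v × A_ann = Q_in × A_ann/A_cap.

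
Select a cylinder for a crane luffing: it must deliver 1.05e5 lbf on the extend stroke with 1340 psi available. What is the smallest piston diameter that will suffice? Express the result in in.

Extension force acts on the full piston face: F = P × (π/4)D².
D = √(4F / (πP)) = √(4 × 1.05e5 lbf / (π × 1340 psi))

D ≈ 9.99 in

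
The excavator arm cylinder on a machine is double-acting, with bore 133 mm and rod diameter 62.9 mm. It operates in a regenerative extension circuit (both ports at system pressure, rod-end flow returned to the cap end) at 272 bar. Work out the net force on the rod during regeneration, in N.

With equal pressure on both faces, forces on the annular region cancel; the net push is pressure × rod cross-section.
Rod cross-section A_rod = π/4 × (62.9 mm)² = 3107 mm^2
F = P × A_rod

F ≈ 84500 N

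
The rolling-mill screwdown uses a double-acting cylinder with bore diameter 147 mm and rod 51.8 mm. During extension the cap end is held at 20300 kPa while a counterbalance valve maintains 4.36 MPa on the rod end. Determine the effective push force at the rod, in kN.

Cap-side area A_cap = π/4 × (147 mm)² = 16970 mm^2
Rod-side annular area A_ann = π/4 × (147² − 51.8²) = 14860 mm^2
Net thrust = P_cap·A_cap − P_rod·A_ann = 344.5 kN − 64.81 kN

F ≈ 280 kN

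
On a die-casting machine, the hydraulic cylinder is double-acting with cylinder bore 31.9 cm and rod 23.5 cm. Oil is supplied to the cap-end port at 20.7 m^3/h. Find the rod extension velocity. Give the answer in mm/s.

v ≈ 71.9 mm/s

Cap-side area A_cap = π/4 × (31.9 cm)² = 799.2 cm^2
v = Q / A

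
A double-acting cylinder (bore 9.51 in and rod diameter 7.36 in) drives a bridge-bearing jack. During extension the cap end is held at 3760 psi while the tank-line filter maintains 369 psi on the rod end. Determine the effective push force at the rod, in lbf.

F ≈ 2.57e5 lbf

Cap-side area A_cap = π/4 × (9.51 in)² = 71.03 in^2
Rod-side annular area A_ann = π/4 × (9.51² − 7.36²) = 28.49 in^2
Net thrust = P_cap·A_cap − P_rod·A_ann = 2.671e5 lbf − 10510 lbf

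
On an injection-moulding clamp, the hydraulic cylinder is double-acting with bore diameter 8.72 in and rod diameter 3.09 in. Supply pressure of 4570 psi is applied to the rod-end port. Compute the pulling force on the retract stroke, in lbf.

F ≈ 2.39e5 lbf

Rod-side annular area A_ann = π/4 × (8.72² − 3.09²) = 52.22 in^2
On retraction the pressure acts on the annular area (bore minus rod).
F = P × A_ann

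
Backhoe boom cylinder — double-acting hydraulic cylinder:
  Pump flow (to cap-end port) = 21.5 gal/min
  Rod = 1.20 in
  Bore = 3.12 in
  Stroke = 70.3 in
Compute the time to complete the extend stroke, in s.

Cap-side area A_cap = π/4 × (3.12 in)² = 7.645 in^2
Swept volume V = A × L; t = V / Q = A·L / Q

t ≈ 6.49 s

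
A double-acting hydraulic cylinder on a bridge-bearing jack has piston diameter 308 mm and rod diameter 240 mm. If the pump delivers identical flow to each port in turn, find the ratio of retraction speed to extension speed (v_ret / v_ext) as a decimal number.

v_ret/v_ext ≈ 2.55

Cap-side area A_cap = π/4 × (308 mm)² = 74510 mm^2
Rod-side annular area A_ann = π/4 × (308² − 240²) = 29270 mm^2
For equal Q, v ∝ 1/A, so v_ret/v_ext = A_cap/A_ann.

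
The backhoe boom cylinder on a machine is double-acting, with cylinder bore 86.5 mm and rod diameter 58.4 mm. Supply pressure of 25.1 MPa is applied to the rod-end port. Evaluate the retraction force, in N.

Rod-side annular area A_ann = π/4 × (86.5² − 58.4²) = 3198 mm^2
On retraction the pressure acts on the annular area (bore minus rod).
F = P × A_ann

F ≈ 80300 N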